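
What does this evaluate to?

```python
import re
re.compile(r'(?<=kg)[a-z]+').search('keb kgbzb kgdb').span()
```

The positive lookaround only admits positions where the adjacent text matches; those characters stay outside the span.
`re.search` scans for the first position where the pattern succeeds.
The match spans [6:9] → 'bzb'.

(6, 9)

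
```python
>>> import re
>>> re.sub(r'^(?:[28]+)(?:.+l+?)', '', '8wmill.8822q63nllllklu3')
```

'u3'

Pattern: anchored at the start of the string; then one or more of one of [28] (non-capturing group); then one or more of any character, then one or more of a literal 'l' (lazy) (non-capturing group).
Matches: at [0:21] → '8wmill.8822q63nllllkl'.
Each match is replaced by ''.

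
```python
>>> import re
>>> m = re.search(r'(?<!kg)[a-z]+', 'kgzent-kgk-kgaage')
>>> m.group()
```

The negative lookaround is zero-width — it rules out positions where the adjacent text would match, without consuming anything.
The match spans [0:6] → 'kgzent'.

'kgzent'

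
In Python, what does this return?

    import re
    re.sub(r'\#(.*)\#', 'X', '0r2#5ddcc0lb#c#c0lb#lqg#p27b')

`sub` substitutes 'X' at each match site.

'0r2Xp27b'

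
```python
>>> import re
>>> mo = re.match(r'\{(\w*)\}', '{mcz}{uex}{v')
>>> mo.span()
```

(0, 5)

`re.match` only tries the pattern at the start of the string.
The match spans [0:5] → '{mcz}'.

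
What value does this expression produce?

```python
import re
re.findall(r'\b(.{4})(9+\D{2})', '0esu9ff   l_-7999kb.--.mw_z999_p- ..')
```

[('0esu', '9ff'), ('l_-7', '999kb'), ('mw_z', '999_p')]

`findall` packs the 2 group values into a tuple for every match.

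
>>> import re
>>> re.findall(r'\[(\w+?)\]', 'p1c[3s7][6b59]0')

['3s7', '6b59']

Matches: at [3:8] match '[3s7]', group 1 = '3s7'; at [8:14] match '[6b59]', group 1 = '6b59'.
`findall` collects group 1 from each match (2 total).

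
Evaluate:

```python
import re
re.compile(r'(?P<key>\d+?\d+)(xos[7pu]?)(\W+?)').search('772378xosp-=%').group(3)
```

Pattern: one or more of a digit (lazy), then one or more of a digit (captured as 'key'); then the literal 'xos', then optionally one of [7pu] (captured); then one or more of a non-word character (lazy) (captured).
Lazy quantifiers expand one character at a time until the remainder of the pattern can match.
`re.search` scans for the first position where the pattern succeeds.
The match spans [0:11] → '772378xosp-'.
Captured: group 1 = '772378', group 2 = 'xosp', group 3 = '-'.

'-'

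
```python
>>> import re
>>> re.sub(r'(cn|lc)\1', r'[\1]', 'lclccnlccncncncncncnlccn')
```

'[lc]cnlc[cn][cn][cn]lccn'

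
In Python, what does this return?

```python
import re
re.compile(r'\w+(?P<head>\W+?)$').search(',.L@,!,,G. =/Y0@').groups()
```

('@',)

The match spans [13:16] → 'Y0@'.
Captured: group 1 = '@'.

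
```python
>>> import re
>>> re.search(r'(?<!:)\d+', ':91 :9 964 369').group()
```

'1'

A negative assertion filters positions out without eating any characters.
`re.search` tries every starting position until one works.
The match spans [2:3] → '1'.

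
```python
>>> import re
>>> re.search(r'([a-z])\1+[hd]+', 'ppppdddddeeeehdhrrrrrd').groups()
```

('p',)

After group 1 captures some text, `\1` only succeeds where that same text appears again.
Unlike `match`, `search` isn't anchored — it looks for the pattern anywhere in the string.
The match spans [0:9] → 'ppppddddd'.
Captured: group 1 = 'p'.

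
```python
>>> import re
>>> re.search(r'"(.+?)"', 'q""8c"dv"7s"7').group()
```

'""8c"'

The match spans [1:6] → '""8c"'.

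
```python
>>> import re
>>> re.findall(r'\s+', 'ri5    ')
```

This matches one or more of whitespace.
Walking the string: at [3:7] → '    '.
With no groups in the pattern, `findall` gives back each whole match — 1 here.

['    ']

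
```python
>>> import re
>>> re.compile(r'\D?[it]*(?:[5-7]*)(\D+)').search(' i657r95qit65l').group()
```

' i657r'

Pattern: optionally a non-digit, then zero or more of one of [it]; then zero or more of a character in [5-7] (non-capturing group); then one or more of a non-digit (captured).
The match spans [0:6] → ' i657r'.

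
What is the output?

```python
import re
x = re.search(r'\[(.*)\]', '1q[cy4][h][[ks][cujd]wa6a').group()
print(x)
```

[cy4][h][[ks][cujd]

`re.search` scans for the first position where the pattern succeeds.
The match spans [2:21] → '[cy4][h][[ks][cujd]'.
Captured: group 1 = 'cy4][h][[ks][cujd'.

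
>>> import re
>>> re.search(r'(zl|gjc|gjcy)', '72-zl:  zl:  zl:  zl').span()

Unlike `match`, `search` isn't anchored — it looks for the pattern anywhere in the string.
The match spans [3:5] → 'zl'.
Captured: group 1 = 'zl'.

(3, 5)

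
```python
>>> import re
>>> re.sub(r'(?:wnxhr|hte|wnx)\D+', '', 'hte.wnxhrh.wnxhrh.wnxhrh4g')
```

Matches: at [0:24] → 'hte.wnxhrh.wnxhrh.wnxhrh'.
Each match is replaced by ''.

'4g'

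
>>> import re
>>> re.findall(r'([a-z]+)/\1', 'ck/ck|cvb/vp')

A backreference is literal: `\1` must see the identical characters the first group matched.
Walking the string: at [0:5] match 'ck/ck', group 1 = 'ck'.
`findall` collects group 1 from the one match (1 total).

['ck']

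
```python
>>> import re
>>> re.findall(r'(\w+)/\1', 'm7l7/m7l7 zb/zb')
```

`\1` is not a pattern — it's the concrete string captured by group 1, re-applied verbatim.
`findall` collects group 1 from each match (2 total).

['m7l7', 'zb']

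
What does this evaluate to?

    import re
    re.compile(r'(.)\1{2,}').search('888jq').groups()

('8',)

`\1` is not a pattern — it's the concrete string captured by group 1, re-applied verbatim.
Unlike `match`, `search` isn't anchored — it looks for the pattern anywhere in the string.
The match spans [0:3] → '888'.
Captured: group 1 = '8'.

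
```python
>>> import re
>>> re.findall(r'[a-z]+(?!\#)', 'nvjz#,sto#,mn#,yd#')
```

['nvj', 'st', 'm', 'y']

`(?!…)`/`(?<!…)` only lets a position through if the neighbouring text does NOT match; no characters are consumed.
Scanning left to right: at [0:3] → 'nvj'; at [6:8] → 'st'; at [11:12] → 'm'; at [15:16] → 'y'.
`findall` yields the raw match text (4 of them) because the pattern has no groups.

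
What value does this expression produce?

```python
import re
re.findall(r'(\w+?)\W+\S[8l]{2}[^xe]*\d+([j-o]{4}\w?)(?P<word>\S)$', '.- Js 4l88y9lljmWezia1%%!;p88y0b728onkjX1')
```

[('4l88y9lljmWezia1', 'onkjX', '1')]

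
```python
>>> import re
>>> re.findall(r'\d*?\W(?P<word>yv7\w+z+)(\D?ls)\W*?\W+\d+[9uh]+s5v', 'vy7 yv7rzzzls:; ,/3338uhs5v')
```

[('yv7rzzz', 'ls')]

Pattern: zero or more of a digit (lazy), then a non-word character; then the literal 'yv7', then one or more of a word character, then one or more of a literal 'z' (captured as 'word'); then optionally a non-digit, then the literal 'ls' (captured); then zero or more of a non-word character (lazy), then one or more of a non-word character, then one or more of a digit; then one or more of one of [9uh], then the literal 's5v'.
Walking the string: at [2:27] match '7 yv7rzzzls:; ,/3338uhs5v', groups = ('yv7rzzz', 'ls').
`findall` packs the 2 group values into a tuple for every match.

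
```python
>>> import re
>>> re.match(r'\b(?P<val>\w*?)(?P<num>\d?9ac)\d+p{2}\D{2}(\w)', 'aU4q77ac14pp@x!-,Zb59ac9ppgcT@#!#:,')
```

None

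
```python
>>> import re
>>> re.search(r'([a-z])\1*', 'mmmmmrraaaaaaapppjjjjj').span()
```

The backreference `\1` re-matches whatever the first group consumed, character for character.
The match spans [0:5] → 'mmmmm'.

(0, 5)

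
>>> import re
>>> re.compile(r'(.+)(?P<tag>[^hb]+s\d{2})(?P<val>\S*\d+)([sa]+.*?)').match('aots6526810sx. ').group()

'aots6526810s'

`match` is anchored at position 0; if the pattern doesn't fit there, it returns None.
The match spans [0:12] → 'aots6526810s'.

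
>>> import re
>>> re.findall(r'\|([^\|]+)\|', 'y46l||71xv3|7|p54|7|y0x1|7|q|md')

['71xv3', 'p54', 'y0x1', 'q']

Walking the string: at [5:12] match '|71xv3|', group 1 = '71xv3'; at [13:18] match '|p54|', group 1 = 'p54'; at [19:25] match '|y0x1|', group 1 = 'y0x1'; at [26:29] match '|q|', group 1 = 'q'.
Because there's exactly one group, `findall` drops the full match and keeps group 1 from each hit.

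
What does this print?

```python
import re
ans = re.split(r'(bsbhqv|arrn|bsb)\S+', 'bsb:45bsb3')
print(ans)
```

Because the pattern has a capturing group, `split` also inserts each captured text between the pieces.

['', 'bsb', '']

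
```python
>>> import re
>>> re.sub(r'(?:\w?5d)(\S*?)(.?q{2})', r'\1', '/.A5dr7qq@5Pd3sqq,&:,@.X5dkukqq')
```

The pattern matches optionally a word character, then the literal '5d' (non-capturing group); then zero or more of a non-whitespace character (lazy) (captured); then optionally any character, then exactly 2 of a literal 'q' (captured).
Lazy quantifiers expand one character at a time until the remainder of the pattern can match.
Matches: at [2:9] → 'A5dr7qq'; at [23:31] → 'X5dkukqq'.
The replacement refers to a captured group, so each match is rewritten using its own captured text.

'/.r@5Pd3sqq,&:,@.ku'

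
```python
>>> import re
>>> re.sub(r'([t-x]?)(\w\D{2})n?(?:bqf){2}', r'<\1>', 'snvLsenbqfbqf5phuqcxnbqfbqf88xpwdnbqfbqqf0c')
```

Pattern: optionally a character in [t-x] (captured); then a word character, then exactly 2 of a non-digit (captured); then optionally the literal 'n', then the literal 'bqf' repeated 2 times.
Matches: at [2:13] → 'vLsenbqfbqf'; at [16:27] → 'uqcxnbqfbqf'.
Each match is replaced using the text its own group 1 captured.

'sn<v>5ph<u>88xpwdnbqfbqqf0c'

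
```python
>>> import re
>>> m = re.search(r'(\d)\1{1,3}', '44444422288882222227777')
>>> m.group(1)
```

'4'

After group 1 captures some text, `\1` only succeeds where that same text appears again.
Unlike `match`, `search` isn't anchored — it looks for the pattern anywhere in the string.
The match spans [0:4] → '4444'.
Captured: group 1 = '4'.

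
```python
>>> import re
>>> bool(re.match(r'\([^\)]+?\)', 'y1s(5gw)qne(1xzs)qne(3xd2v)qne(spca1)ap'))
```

With `match`, the pattern is implicitly anchored at the beginning.
Here the string doesn't start with a match, so the call returns None, and `bool(None)` is False.

False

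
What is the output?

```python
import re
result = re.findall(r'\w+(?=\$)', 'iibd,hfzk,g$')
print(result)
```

['g']

The lookaround is zero-width — it requires the adjacent text to match without consuming it, so the asserted text isn't part of the match.
With no groups in the pattern, `findall` gives back each whole match — 1 here.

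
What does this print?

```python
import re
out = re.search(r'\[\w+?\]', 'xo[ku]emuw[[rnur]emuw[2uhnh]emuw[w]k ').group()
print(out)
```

[ku]

The match spans [2:6] → '[ku]'.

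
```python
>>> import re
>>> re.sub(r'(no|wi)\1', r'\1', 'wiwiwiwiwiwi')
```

A backreference is literal: `\1` must see the identical characters the first group matched.
`\1` in the replacement pulls in group 1's text for each match.

'wiwiwi'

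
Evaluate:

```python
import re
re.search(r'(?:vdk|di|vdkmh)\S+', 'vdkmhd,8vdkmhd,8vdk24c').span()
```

Unlike `match`, `search` isn't anchored — it looks for the pattern anywhere in the string.
The match spans [0:22] → 'vdkmhd,8vdkmhd,8vdk24c'.

(0, 22)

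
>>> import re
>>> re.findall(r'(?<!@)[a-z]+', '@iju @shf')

`(?!…)`/`(?<!…)` only lets a position through if the neighbouring text does NOT match; no characters are consumed.
Scanning left to right: at [2:4] → 'ju'; at [7:9] → 'hf'.
`findall` yields the raw match text (2 of them) because the pattern has no groups.

['ju', 'hf']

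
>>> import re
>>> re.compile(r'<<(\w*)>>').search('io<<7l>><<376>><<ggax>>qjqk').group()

'<<7l>>'

The match spans [2:8] → '<<7l>>'.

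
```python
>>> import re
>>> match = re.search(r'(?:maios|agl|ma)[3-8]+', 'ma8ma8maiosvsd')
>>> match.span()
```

(0, 3)

`search` walks the string left to right and returns the first match it finds.
The match spans [0:3] → 'ma8'.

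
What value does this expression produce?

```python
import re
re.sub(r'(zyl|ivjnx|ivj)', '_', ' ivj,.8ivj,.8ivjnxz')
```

Branches in `(...|...)` are attempted left-to-right; the first branch that allows the whole pattern to succeed is taken.
Matches: at [1:4] → 'ivj'; at [7:10] → 'ivj'; at [13:18] → 'ivjnx'.
Every occurrence is swapped for '_'.

' _,.8_,.8_z'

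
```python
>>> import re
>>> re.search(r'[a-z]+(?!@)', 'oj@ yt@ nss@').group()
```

'o'

Because the assertion is negative and zero-width, positions next to the forbidden text are skipped.
The match spans [0:1] → 'o'.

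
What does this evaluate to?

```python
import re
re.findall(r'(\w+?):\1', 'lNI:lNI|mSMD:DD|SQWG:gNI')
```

`\1` is not a pattern — it's the concrete string captured by group 1, re-applied verbatim.
`findall` collects group 1 from each match (2 total).

['lNI', 'D']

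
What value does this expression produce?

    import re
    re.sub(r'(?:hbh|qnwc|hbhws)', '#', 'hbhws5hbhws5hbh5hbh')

Alternation tries branches left to right and keeps the first one that lets the overall match succeed at that position.
Each match is replaced by '#'.

'#ws5#ws5#5#'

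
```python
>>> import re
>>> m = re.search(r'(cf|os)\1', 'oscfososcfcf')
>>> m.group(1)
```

'os'

The match spans [4:8] → 'osos'.
Captured: group 1 = 'os'.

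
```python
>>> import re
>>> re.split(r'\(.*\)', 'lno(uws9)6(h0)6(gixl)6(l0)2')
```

['lno', '2']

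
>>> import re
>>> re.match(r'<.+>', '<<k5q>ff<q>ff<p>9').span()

(0, 16)

`re.match` only tries the pattern at the start of the string.
The match spans [0:16] → '<<k5q>ff<q>ff<p>'.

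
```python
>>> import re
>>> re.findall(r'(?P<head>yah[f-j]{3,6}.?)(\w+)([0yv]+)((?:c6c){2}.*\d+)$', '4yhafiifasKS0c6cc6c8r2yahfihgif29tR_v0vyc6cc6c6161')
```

Pattern: the literal 'yah', then 3 to 6 of a character in [f-j], then optionally any character (captured as 'head'); then one or more of a word character (captured); then one or more of one of [0yv] (captured); then the literal 'c6c' repeated 2 times, then zero or more of any character, then one or more of a digit (captured); then anchored at the end.
Scanning left to right: at [22:50] match 'yahfihgif29tR_v0vyc6cc6c6161', groups = ('yahfihgif2', '9tR_v0v', 'y', 'c6cc6c6161').
4 groups means the one result is a tuple of 4 captured strings — 1 here.

[('yahfihgif2', '9tR_v0v', 'y', 'c6cc6c6161')]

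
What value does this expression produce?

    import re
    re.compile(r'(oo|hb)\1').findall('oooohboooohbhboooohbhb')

`\1` is not a pattern — it's the concrete string captured by group 1, re-applied verbatim.
Walking the string: at [0:4] match 'oooo', group 1 = 'oo'; at [6:10] match 'oooo', group 1 = 'oo'; at [10:14] match 'hbhb', group 1 = 'hb'; at [14:18] match 'oooo', group 1 = 'oo'; at [18:22] match 'hbhb', group 1 = 'hb'.
One capturing group, so `findall` returns just the captured substring from each match — 5 in all.

['oo', 'oo', 'hb', 'oo', 'hb']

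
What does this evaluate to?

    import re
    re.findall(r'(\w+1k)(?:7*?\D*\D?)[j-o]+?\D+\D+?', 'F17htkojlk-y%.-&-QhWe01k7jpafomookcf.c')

The pattern matches one or more of a word character, then a literal '1', then a literal 'k' (captured); then zero or more of a literal '7' (lazy), then zero or more of a non-digit, then optionally a non-digit (non-capturing group); then one or more of a character in [j-o] (lazy), then one or more of a non-digit; then one or more of a non-digit (lazy).
Matches: at [17:38] match 'QhWe01k7jpafomookcf.c', group 1 = 'QhWe01k'.
One capturing group, so `findall` returns just the captured substring from the one match — 1 in all.

['QhWe01k']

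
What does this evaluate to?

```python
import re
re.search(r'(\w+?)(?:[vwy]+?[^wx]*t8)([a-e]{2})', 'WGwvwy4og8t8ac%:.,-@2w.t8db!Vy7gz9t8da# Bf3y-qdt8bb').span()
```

Pattern: one or more of a word character (lazy) (captured); then one or more of one of [vwy] (lazy), then zero or more of any character except [wx], then the literal 't8' (non-capturing group); then exactly 2 of a character in [a-e] (captured).
`search` walks the string left to right and returns the first match it finds.
The match spans [0:14] → 'WGwvwy4og8t8ac'.
Captured: group 1 = 'WG', group 2 = 'ac'.

(0, 14)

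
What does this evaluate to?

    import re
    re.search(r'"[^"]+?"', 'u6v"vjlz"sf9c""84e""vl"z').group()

'"vjlz"'

The match spans [3:9] → '"vjlz"'.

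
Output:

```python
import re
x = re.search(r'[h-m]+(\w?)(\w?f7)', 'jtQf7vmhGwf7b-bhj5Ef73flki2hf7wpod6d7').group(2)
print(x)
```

Qf7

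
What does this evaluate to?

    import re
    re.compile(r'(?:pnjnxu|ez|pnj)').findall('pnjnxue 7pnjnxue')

['pnjnxu', 'pnjnxu']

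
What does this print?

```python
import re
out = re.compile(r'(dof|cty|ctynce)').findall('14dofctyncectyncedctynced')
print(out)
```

['dof', 'cty', 'cty', 'cty']

Branches in `(...|...)` are attempted left-to-right; the first branch that allows the whole pattern to succeed is taken.
Walking the string: at [2:5] match 'dof', group 1 = 'dof'; at [5:8] match 'cty', group 1 = 'cty'; at [11:14] match 'cty', group 1 = 'cty'; at [18:21] match 'cty', group 1 = 'cty'.
`findall` collects group 1 from each match (4 total).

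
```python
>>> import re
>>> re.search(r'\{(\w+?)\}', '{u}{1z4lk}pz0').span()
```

`search` walks the string left to right and returns the first match it finds.
The match spans [0:3] → '{u}'.
Captured: group 1 = 'u'.

(0, 3)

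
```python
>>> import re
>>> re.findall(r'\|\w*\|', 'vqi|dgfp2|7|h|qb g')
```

['|dgfp2|', '|h|']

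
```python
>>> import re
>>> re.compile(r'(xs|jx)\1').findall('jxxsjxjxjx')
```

`\1` is not a pattern — it's the concrete string captured by group 1, re-applied verbatim.
Walking the string: at [4:8] match 'jxjx', group 1 = 'jx'.
With a single group, `findall` returns only what that group captured — 1 item.

['jx']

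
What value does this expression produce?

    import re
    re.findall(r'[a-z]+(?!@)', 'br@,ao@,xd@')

['b', 'a', 'x']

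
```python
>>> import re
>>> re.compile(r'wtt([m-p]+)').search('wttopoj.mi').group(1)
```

'opo'

Pattern: a literal 'w', then the literal 'tt'; then one or more of a character in [m-p] (captured).
`search` walks the string left to right and returns the first match it finds.
The match spans [0:6] → 'wttopo'.
Captured: group 1 = 'opo'.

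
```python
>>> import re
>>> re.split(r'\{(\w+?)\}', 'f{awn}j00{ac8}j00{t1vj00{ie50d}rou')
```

['f', 'awn', 'j00', 'ac8', 'j00{t1vj00', 'ie50d', 'rou']

Matches to split on: at [1:6] → '{awn}'; at [9:14] → '{ac8}'; at [24:31] → '{ie50d}'.
Because the pattern has a capturing group, `split` also inserts each captured text between the pieces.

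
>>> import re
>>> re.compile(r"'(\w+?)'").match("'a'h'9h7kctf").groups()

('a',)

`re.match` won't scan ahead — the pattern has to work from the very first character.
The match spans [0:3] → "'a'".
Captured: group 1 = 'a'.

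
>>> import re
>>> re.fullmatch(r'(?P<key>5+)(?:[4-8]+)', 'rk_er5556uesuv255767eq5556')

None

`re.fullmatch` requires the pattern to consume the entire string.
Here the string isn't matched end-to-end, so the call returns None.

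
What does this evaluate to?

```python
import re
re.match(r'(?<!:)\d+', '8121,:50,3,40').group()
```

'8121'

With `match`, the pattern is implicitly anchored at the beginning.
The match spans [0:4] → '8121'.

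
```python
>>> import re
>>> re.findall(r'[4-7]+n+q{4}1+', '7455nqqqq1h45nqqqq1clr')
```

The pattern matches one or more of a character in [4-7]; then one or more of the literal 'n', then exactly 4 of a literal 'q', then one or more of a literal '1'.
Scanning left to right: at [0:10] → '7455nqqqq1'; at [11:19] → '45nqqqq1'.
With no groups in the pattern, `findall` gives back each whole match — 2 here.

['7455nqqqq1', '45nqqqq1']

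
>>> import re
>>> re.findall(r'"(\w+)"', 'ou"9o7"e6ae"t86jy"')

`findall` collects group 1 from each match (2 total).

['9o7', 't86jy']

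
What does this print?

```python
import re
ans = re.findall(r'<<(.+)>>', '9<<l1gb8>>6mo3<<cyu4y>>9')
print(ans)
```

['l1gb8>>6mo3<<cyu4y']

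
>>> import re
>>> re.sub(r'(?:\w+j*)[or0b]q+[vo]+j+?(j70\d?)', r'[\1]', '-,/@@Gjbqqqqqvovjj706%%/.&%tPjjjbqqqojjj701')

This matches one or more of a word character, then zero or more of the literal 'j' (non-capturing group); then one of [or0b], then one or more of a literal 'q'; then one or more of one of [vo], then one or more of the literal 'j' (lazy); then the literal 'j70', then optionally a digit (captured).
Matches: at [5:21] → 'Gjbqqqqqvovjj706'; at [27:43] → 'tPjjjbqqqojjj701'.
`\1` in the replacement pulls in group 1's text for each match.

'-,/@@[j706]%%/.&%[j701]'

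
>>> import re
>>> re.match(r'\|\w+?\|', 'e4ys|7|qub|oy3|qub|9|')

None

`re.match` won't scan ahead — the pattern has to work from the very first character.
Here position 0 doesn't satisfy it, so the call returns None.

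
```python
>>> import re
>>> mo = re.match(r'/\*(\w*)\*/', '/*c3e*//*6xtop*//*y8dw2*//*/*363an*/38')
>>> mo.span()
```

(0, 7)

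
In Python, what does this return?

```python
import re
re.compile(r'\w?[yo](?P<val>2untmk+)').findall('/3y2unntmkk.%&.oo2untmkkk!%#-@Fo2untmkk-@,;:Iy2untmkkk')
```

Pattern: optionally a word character; then one of [yo]; then the literal '2un', then the literal 'tm', then one or more of a literal 'k' (captured as 'val').
Matches: at [15:25] match 'oo2untmkkk', group 1 = '2untmkkk'; at [30:39] match 'Fo2untmkk', group 1 = '2untmkk'; at [44:54] match 'Iy2untmkkk', group 1 = '2untmkkk'.
`findall` collects group 1 from each match (3 total).

['2untmkkk', '2untmkk', '2untmkkk']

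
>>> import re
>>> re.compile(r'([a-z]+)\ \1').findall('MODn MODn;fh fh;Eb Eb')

['fh']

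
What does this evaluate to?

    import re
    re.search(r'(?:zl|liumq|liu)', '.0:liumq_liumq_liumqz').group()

'liumq'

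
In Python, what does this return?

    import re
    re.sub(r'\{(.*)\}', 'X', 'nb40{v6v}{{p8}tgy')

Each match is replaced by 'X'.

'nb40Xtgy'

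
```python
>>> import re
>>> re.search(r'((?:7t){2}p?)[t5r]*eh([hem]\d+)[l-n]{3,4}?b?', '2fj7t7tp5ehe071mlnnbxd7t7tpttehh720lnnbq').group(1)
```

'7t7tp'

The match spans [3:18] → '7t7tp5ehe071mln'.
Captured: group 1 = '7t7tp', group 2 = 'e071'.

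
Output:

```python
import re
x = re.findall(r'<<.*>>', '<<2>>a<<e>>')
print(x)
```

Scanning left to right: at [0:11] → '<<2>>a<<e>>'.
Since nothing is captured, `findall` lists the 1 matched substring directly.

['<<2>>a<<e>>']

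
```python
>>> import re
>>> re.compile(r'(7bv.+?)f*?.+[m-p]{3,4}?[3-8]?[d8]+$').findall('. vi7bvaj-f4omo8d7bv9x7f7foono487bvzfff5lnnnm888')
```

This matches the literal '7bv', then one or more of any character (lazy) (captured); then zero or more of the literal 'f' (lazy), then one or more of any character, then 3 to 4 of a character in [m-p] (lazy); then optionally a character in [3-8], then one or more of one of [d8]; then anchored at the end.
`findall` collects group 1 from the one match (1 total).

['7bva']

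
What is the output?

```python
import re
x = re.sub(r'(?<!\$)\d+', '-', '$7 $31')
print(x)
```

$7 $3-

The negative lookaround is zero-width — it rules out positions where the adjacent text would match, without consuming anything.
Matches: at [5:6] → '1'.
Each match is replaced by '-'.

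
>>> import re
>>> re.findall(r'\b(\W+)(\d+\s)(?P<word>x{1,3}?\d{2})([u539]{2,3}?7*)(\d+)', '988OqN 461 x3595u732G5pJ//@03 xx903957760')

[(' ', '461 ', 'x35', '95u7', '32'), ('//@', '03 ', 'xx90', '39', '57760')]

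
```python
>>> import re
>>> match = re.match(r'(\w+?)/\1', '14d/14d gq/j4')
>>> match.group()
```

'14d/14d'

After group 1 captures some text, `\1` only succeeds where that same text appears again.
`re.match` won't scan ahead — the pattern has to work from the very first character.
The match spans [0:7] → '14d/14d'.
Captured: group 1 = '14d'.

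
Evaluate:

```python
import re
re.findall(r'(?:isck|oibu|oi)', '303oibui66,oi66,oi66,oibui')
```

['oibu', 'oi', 'oi', 'oibu']

`|` is ordered: at each position the engine commits to the first alternative that works.
Scanning left to right: at [3:7] → 'oibu'; at [11:13] → 'oi'; at [16:18] → 'oi'; at [21:25] → 'oibu'.
No capturing groups, so `findall` returns the 4 full match strings.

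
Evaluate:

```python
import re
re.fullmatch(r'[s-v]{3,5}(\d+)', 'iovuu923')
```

None

`re.fullmatch` is like wrapping the pattern in `^…$` (in single-line mode).
Here the string isn't matched end-to-end, so the call returns None.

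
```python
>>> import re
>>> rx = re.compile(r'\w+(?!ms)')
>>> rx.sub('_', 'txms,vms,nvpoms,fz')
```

Because the assertion is negative and zero-width, positions next to the forbidden text are skipped.
Each match is replaced by '_'.

'_,_,_,_'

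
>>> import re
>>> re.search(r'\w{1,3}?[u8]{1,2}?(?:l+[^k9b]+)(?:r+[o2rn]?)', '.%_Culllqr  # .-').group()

This matches 1 to 3 of a word character (lazy), then 1 to 2 of one of [u8] (lazy); then one or more of the literal 'l', then one or more of any character except [k9b] (non-capturing group); then one or more of a literal 'r', then optionally one of [o2rn] (non-capturing group).
`re.search` scans for the first position where the pattern succeeds.
The match spans [2:10] → '_Culllqr'.

'_Culllqr'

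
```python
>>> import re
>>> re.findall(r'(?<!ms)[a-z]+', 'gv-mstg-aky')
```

['gv', 'mstg', 'aky']

Because the assertion is negative and zero-width, positions next to the forbidden text are skipped.
`findall` yields the raw match text (3 of them) because the pattern has no groups.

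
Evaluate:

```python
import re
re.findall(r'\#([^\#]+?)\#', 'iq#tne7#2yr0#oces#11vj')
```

Matches: at [2:8] match '#tne7#', group 1 = 'tne7'; at [12:18] match '#oces#', group 1 = 'oces'.
`findall` collects group 1 from each match (2 total).

['tne7', 'oces']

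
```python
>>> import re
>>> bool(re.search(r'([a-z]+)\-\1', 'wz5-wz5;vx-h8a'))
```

After group 1 captures some text, `\1` only succeeds where that same text appears again.
Here nothing in the string fits, so the call returns None, and `bool(None)` is False.

False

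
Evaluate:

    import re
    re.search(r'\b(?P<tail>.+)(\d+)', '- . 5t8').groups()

('5t', '8')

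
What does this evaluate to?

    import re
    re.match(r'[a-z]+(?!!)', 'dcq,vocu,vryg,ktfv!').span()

(0, 3)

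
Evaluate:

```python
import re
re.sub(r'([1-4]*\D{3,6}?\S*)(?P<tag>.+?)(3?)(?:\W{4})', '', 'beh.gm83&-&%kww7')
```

Each match is replaced by ''.

'kww7'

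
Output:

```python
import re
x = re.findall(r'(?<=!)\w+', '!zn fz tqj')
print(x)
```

The lookaround is zero-width — it requires the adjacent text to match without consuming it, so the asserted text isn't part of the match.
With no groups in the pattern, `findall` gives back each whole match — 1 here.

['zn']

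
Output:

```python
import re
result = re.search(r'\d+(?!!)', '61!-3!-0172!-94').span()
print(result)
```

The negative lookaround is zero-width — it rules out positions where the adjacent text would match, without consuming anything.
The match spans [0:1] → '6'.

(0, 1)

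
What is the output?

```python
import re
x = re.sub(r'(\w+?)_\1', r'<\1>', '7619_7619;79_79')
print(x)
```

`\1` is not a pattern — it's the concrete string captured by group 1, re-applied verbatim.
Matches: at [0:9] → '7619_7619'; at [10:15] → '79_79'.
`\1` in the replacement pulls in group 1's text for each match.

<7619>;<79>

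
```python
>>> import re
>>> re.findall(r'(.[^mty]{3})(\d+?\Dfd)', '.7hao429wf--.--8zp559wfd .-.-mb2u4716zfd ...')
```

With 2 capturing groups, `findall` returns a 2-tuple per match.

[('-8zp', '559wfd'), ('mb2u', '4716zfd')]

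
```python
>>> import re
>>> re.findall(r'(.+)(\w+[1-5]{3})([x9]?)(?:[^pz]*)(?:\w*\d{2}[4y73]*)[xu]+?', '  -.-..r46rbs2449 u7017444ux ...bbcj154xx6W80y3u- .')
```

This matches one or more of any character (captured); then one or more of a word character, then exactly 3 of a character in [1-5] (captured); then optionally one of [x9] (captured); then zero or more of any character except [pz] (non-capturing group); then zero or more of a word character, then exactly 2 of a digit, then zero or more of one of [4y73] (non-capturing group); then one or more of one of [xu] (lazy).
Scanning left to right: at [0:48] match '  -.-..r46rbs2449 u7017444ux ...bbcj154xx6W80y3u', groups = ('  -.-..r46rbs2449 u7017444ux ...bbc', 'j154', 'x').
3 groups means the one result is a tuple of 3 captured strings — 1 here.

[('  -.-..r46rbs2449 u7017444ux ...bbc', 'j154', 'x')]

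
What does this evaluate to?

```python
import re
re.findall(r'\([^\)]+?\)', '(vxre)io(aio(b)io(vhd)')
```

Walking the string: at [0:6] → '(vxre)'; at [8:15] → '(aio(b)'; at [17:22] → '(vhd)'.
No capturing groups, so `findall` returns the 3 full match strings.

['(vxre)', '(aio(b)', '(vhd)']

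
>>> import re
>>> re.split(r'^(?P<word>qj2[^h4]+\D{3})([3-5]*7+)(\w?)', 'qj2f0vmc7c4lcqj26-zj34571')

['', 'qj2f0vmc', '7', 'c', '4lcqj26-zj34571']

This matches anchored at the start of the string; then the literal 'qj2', then one or more of any character except [h4], then exactly 3 of a non-digit (captured as 'word'); then zero or more of a character in [3-5], then one or more of a literal '7' (captured); then optionally a word character (captured).
Matches to split on: at [0:10] → 'qj2f0vmc7c'.
`re.split` interleaves the captured-group text with the surrounding fragments.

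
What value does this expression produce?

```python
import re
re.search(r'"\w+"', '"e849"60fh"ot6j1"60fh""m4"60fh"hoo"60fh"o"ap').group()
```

'"e849"'

The match spans [0:6] → '"e849"'.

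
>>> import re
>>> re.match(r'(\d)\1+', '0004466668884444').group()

The backreference `\1` re-matches whatever the first group consumed, character for character.
`match` is anchored at position 0; if the pattern doesn't fit there, it returns None.
The match spans [0:3] → '000'.
Captured: group 1 = '0'.

'000'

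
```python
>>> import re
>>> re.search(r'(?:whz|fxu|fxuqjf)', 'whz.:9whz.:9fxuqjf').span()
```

(0, 3)

`re.search` scans for the first position where the pattern succeeds.
The match spans [0:3] → 'whz'.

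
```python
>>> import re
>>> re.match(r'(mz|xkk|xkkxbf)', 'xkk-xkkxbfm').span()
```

(0, 3)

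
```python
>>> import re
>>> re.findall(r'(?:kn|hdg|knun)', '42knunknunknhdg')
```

['kn', 'kn', 'kn', 'hdg']

Branches in `(...|...)` are attempted left-to-right; the first branch that allows the whole pattern to succeed is taken.
Matches: at [2:4] → 'kn'; at [6:8] → 'kn'; at [10:12] → 'kn'; at [12:15] → 'hdg'.
With no groups in the pattern, `findall` gives back each whole match — 4 here.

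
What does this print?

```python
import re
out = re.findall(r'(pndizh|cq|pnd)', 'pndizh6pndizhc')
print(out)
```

Branches in `(...|...)` are attempted left-to-right; the first branch that allows the whole pattern to succeed is taken.
Walking the string: at [0:6] match 'pndizh', group 1 = 'pndizh'; at [7:13] match 'pndizh', group 1 = 'pndizh'.
`findall` collects group 1 from each match (2 total).

['pndizh', 'pndizh']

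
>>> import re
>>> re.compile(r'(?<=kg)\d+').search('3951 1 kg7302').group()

'7302'

The lookaround is zero-width — it requires the adjacent text to match without consuming it, so the asserted text isn't part of the match.
`re.search` scans for the first position where the pattern succeeds.
The match spans [9:13] → '7302'.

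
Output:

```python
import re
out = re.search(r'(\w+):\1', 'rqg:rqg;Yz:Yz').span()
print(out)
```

(0, 7)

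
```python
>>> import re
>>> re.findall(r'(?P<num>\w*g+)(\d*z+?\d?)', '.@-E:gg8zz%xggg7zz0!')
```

Multiple groups make `findall` return tuples — one 2-tuple for each match.

[('gg', '8z'), ('xggg', '7z')]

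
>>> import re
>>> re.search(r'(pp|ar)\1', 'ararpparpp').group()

A backreference is literal: `\1` must see the identical characters the first group matched.
The match spans [0:4] → 'arar'.

'arar'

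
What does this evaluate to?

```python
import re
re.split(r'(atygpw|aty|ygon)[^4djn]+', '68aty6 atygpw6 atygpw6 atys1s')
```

With a capturing group present, the delimiter's captured portion is kept in the result list.

['68', 'aty', '']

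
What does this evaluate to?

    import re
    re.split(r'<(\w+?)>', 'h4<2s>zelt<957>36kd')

['h4', '2s', 'zelt', '957', '36kd']

The group in the pattern means `split` returns the separators' captures alongside the pieces.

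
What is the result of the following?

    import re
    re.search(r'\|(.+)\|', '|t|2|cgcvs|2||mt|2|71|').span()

(0, 22)

The match spans [0:22] → '|t|2|cgcvs|2||mt|2|71|'.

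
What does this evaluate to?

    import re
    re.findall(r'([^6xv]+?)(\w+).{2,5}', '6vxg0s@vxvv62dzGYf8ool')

The pattern matches one or more of any character except [6xv] (lazy) (captured); then one or more of a word character (captured); then 2 to 5 of any character.
Lazy quantifiers expand one character at a time until the remainder of the pattern can match.
Matches: at [3:11] match 'g0s@vxvv', groups = ('g', '0s'); at [12:22] match '2dzGYf8ool', groups = ('2', 'dzGYf8o').
`findall` packs the 2 group values into a tuple for every match.

[('g', '0s'), ('2', 'dzGYf8o')]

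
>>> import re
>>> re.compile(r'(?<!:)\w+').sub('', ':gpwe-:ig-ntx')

':g-:i-'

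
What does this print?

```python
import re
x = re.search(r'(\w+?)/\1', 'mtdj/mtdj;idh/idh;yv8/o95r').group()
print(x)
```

mtdj/mtdj

A backreference is literal: `\1` must see the identical characters the first group matched.
The match spans [0:9] → 'mtdj/mtdj'.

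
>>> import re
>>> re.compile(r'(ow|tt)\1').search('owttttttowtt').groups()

('tt',)

`\1` is not a pattern — it's the concrete string captured by group 1, re-applied verbatim.
Unlike `match`, `search` isn't anchored — it looks for the pattern anywhere in the string.
The match spans [2:6] → 'tttt'.
Captured: group 1 = 'tt'.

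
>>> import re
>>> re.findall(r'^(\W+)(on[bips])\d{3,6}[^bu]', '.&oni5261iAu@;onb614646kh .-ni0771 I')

[('.&', 'oni')]

Pattern: anchored at the start of the string; then one or more of a non-word character (captured); then the literal 'on', then one of [bips] (captured); then 3 to 6 of a digit, then any character except [bu].
Walking the string: at [0:10] match '.&oni5261i', groups = ('.&', 'oni').
`findall` packs the 2 group values into a tuple for every match.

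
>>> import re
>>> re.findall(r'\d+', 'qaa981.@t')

['981']

The pattern matches one or more of a digit.
Matches: at [3:6] → '981'.
No capturing groups, so `findall` returns the 1 full match string.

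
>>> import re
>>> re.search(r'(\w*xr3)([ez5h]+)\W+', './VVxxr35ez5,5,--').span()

Pattern: zero or more of a word character, then the literal 'xr3' (captured); then one or more of one of [ez5h] (captured); then one or more of a non-word character.
Unlike `match`, `search` isn't anchored — it looks for the pattern anywhere in the string.
The match spans [2:13] → 'VVxxr35ez5,'.
Captured: group 1 = 'VVxxr3', group 2 = '5ez5'.

(2, 13)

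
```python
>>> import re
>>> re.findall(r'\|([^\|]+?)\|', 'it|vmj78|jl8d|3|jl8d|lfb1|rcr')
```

['vmj78', '3', 'lfb1']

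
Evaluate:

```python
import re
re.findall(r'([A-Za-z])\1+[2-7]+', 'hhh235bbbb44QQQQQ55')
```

['h', 'b', 'Q']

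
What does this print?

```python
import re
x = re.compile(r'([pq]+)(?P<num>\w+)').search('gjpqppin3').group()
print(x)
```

This matches one or more of one of [pq] (captured); then one or more of a word character (captured as 'num').
`re.search` tries every starting position until one works.
The match spans [2:9] → 'pqppin3'.
Captured: group 1 = 'pqpp', group 2 = 'in3'.

pqppin3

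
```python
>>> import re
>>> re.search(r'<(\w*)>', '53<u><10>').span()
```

(2, 5)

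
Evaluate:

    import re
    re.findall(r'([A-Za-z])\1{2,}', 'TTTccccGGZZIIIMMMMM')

['T', 'c', 'I', 'M']

The backreference `\1` re-matches whatever the first group consumed, character for character.
Walking the string: at [0:3] match 'TTT', group 1 = 'T'; at [3:7] match 'cccc', group 1 = 'c'; at [11:14] match 'III', group 1 = 'I'; at [14:19] match 'MMMMM', group 1 = 'M'.
Because there's exactly one group, `findall` drops the full match and keeps group 1 from each hit.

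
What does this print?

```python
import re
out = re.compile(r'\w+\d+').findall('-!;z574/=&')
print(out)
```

`findall` yields the raw match text (1 of them) because the pattern has no groups.

['z574']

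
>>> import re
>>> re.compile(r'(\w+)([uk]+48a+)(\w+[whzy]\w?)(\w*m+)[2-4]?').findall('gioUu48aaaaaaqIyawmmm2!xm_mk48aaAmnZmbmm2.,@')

The pattern matches one or more of a word character (captured); then one or more of one of [uk], then the literal '48', then one or more of the literal 'a' (captured); then one or more of a word character, then one of [whzy], then optionally a word character (captured); then zero or more of a word character, then one or more of the literal 'm' (captured); then optionally a character in [2-4].
Walking the string: at [0:22] match 'gioUu48aaaaaaqIyawmmm2', groups = ('gioU', 'u48aaaaaa', 'qIyawm', 'mm').
Multiple groups make `findall` return tuples — one 4-tuple for the one match.

[('gioU', 'u48aaaaaa', 'qIyawm', 'mm')]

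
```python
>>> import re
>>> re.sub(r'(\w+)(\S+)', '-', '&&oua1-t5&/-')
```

'&&-'

This matches one or more of a word character (captured); then one or more of a non-whitespace character (captured).
Matches: at [2:12] → 'oua1-t5&/-'.
Each match is replaced by '-'.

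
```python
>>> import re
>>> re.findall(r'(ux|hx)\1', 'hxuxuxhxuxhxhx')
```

A backreference is literal: `\1` must see the identical characters the first group matched.
With a single group, `findall` returns only what that group captured — 2 items.

['ux', 'hx']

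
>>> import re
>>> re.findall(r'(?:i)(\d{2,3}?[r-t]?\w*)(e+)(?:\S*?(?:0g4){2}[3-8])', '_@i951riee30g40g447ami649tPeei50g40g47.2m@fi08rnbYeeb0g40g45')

[('951riee30g40g447ami649tPe', 'e'), ('08rnbYe', 'e')]

The pattern matches a literal 'i' (non-capturing group); then 2 to 3 of a digit (lazy), then optionally a character in [r-t], then zero or more of a word character (captured); then one or more of a literal 'e' (captured); then zero or more of a non-whitespace character (lazy), then the literal '0g4' repeated 2 times, then a character in [3-8] (non-capturing group).
Matches: at [2:38] match 'i951riee30g40g447ami649tPeei50g40g47', groups = ('951riee30g40g447ami649tPe', 'e'); at [43:60] match 'i08rnbYeeb0g40g45', groups = ('08rnbYe', 'e').
`findall` packs the 2 group values into a tuple for every match.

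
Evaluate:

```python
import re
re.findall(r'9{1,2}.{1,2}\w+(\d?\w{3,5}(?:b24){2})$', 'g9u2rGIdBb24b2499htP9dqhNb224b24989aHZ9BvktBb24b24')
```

With a single group, `findall` returns only what that group captured — 1 item.

['ktBb24b24']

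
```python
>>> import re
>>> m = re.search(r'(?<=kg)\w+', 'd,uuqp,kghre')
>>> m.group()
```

'hre'

The positive lookaround only admits positions where the adjacent text matches; those characters stay outside the span.
The match spans [9:12] → 'hre'.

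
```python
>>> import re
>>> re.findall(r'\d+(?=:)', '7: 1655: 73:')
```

['7', '1655', '73']

The lookaround is zero-width — it requires the adjacent text to match without consuming it, so the asserted text isn't part of the match.
Walking the string: at [0:1] → '7'; at [3:7] → '1655'; at [9:11] → '73'.
No capturing groups, so `findall` returns the 3 full match strings.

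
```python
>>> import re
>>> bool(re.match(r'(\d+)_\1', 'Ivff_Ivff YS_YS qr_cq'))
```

A backreference is literal: `\1` must see the identical characters the first group matched.
`re.match` won't scan ahead — the pattern has to work from the very first character.
Here the string doesn't start with a match, so the call returns None, and `bool(None)` is False.

False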